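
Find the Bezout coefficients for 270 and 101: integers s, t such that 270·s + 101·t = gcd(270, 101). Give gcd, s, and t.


Euclidean algorithm on (270, 101) — divide until remainder is 0:
  270 = 2 · 101 + 68
  101 = 1 · 68 + 33
  68 = 2 · 33 + 2
  33 = 16 · 2 + 1
  2 = 2 · 1 + 0
gcd(270, 101) = 1.
Track Bezout coefficients alongside the remainders: start with r₀ = 270 = a·1 + b·0 (s = 1, t = 0) and r₁ = 101 = a·0 + b·1 (s = 0, t = 1); each new remainder r_{k+1} = r_{k-1} − q_k·r_k inherits s_{k+1} = s_{k-1} − q_k·s_k, t_{k+1} = t_{k-1} − q_k·t_k, so r_k = a·s_k + b·t_k at every step:
  q = 2: r = 68, s = 1 − 2·0 = 1, t = 0 − 2·1 = -2  (check: 270·1 + 101·(-2) = 68)
  q = 1: r = 33, s = 0 − 1·1 = -1, t = 1 − 1·(-2) = 3  (check: 270·(-1) + 101·3 = 33)
  q = 2: r = 2, s = 1 − 2·(-1) = 3, t = -2 − 2·3 = -8  (check: 270·3 + 101·(-8) = 2)
  q = 16: r = 1, s = -1 − 16·3 = -49, t = 3 − 16·(-8) = 131  (check: 270·(-49) + 101·131 = 1)
The row with r = 1 (the gcd) gives the Bezout coefficients s = -49, t = 131.
Result: 270 · (-49) + 101 · (131) = 1.

gcd(270, 101) = 1; s = -49, t = 131 (check: 270·(-49) + 101·131 = 1).


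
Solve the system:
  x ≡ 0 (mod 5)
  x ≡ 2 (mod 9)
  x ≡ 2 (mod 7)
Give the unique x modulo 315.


Moduli 5, 9, 7 are pairwise coprime; by CRT there is a unique solution modulo M = 5 · 9 · 7 = 315.
Solve pairwise, accumulating the modulus:
  Start with x ≡ 0 (mod 5).
  Combine with x ≡ 2 (mod 9): since gcd(5, 9) = 1, we get a unique residue mod 45.
    Write x = 0 + 5·t and substitute into x ≡ 2 (mod 9): 5·t ≡ 2 − 0 = 2 (mod 9).
    The inverse of 5 mod 9 is 2 (since 5·2 = 10 = 1·9 + 1), so t ≡ 2·2 = 4 ≡ 4 (mod 9).
    Then x = 0 + 5·4 = 20, valid modulo lcm(5, 9) = 45: x ≡ 20 (mod 45).
  Combine with x ≡ 2 (mod 7): since gcd(45, 7) = 1, we get a unique residue mod 315.
    Write x = 20 + 45·t and substitute into x ≡ 2 (mod 7): 45·t ≡ 2 − 20 = -18 (mod 7).
    Reduce coefficients mod 7: 3·t ≡ 3 (mod 7).
    The inverse of 3 mod 7 is 5 (since 3·5 = 15 = 2·7 + 1), so t ≡ 5·3 = 15 ≡ 1 (mod 7).
    Then x = 20 + 45·1 = 65, valid modulo lcm(45, 7) = 315: x ≡ 65 (mod 315).
Verify: 65 mod 5 = 0 ✓, 65 mod 9 = 2 ✓, 65 mod 7 = 2 ✓.

x ≡ 65 (mod 315).


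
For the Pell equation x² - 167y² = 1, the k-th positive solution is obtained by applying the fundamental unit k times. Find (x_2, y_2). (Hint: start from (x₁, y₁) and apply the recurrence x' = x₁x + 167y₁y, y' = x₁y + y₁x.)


Step 1: Find the fundamental solution (x₁, y₁) of x² - 167y² = 1.
  Expand √167 as a continued fraction. a₀ = ⌊√167⌋ = 12; iterate m_{k+1} = d_k·a_k − m_k, d_{k+1} = (167 − m_{k+1}²)/d_k, a_{k+1} = ⌊(a₀ + m_{k+1})/d_{k+1}⌋ (starting m₀ = 0, d₀ = 1), with convergents p_k = a_k·p_{k-1} + p_{k-2}, q_k = a_k·q_{k-1} + q_{k-2} (p₋₁ = 1, q₋₁ = 0):
  k = 0: a₀ = 12; p₀/q₀ = 12/1; p₀² − 167·q₀² = 144 − 167 = -23.
  k = 1: m = 12, d = 23, a = ⌊(12 + 12)/23⌋ = 1; p/q = (1·12 + 1)/(1·1 + 0) = 13/1; p² − 167·q² = 169 − 167 = 2.
  k = 2: m = 11, d = 2, a = ⌊(12 + 11)/2⌋ = 11; p/q = (11·13 + 12)/(11·1 + 1) = 155/12; p² − 167·q² = 24025 − 24048 = -23.
  k = 3: m = 11, d = 23, a = ⌊(12 + 11)/23⌋ = 1; p/q = (1·155 + 13)/(1·12 + 1) = 168/13; p² − 167·q² = 28224 − 28223 = 1.
  The first convergent with p² − 167·q² = 1 gives the fundamental solution (x₁, y₁) = (168, 13).
Step 2: Apply the recurrence (x_{n+1}, y_{n+1}) = (x₁x_n + 167y₁y_n, x₁y_n + y₁x_n) repeatedly.
  From (x_1, y_1) = (168, 13): x_2 = 168·168 + 167·13·13 = 56447; y_2 = 168·13 + 13·168 = 4368.
Step 3: Verify x_2² - 167·y_2² = 3186263809 - 3186263808 = 1 (should be 1). ✓

(x_1, y_1) = (168, 13); (x_2, y_2) = (56447, 4368).


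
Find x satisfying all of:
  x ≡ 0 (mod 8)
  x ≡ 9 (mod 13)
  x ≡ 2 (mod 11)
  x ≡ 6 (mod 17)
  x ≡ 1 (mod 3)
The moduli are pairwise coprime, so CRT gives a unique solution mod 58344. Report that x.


Product of moduli M = 8 · 13 · 11 · 17 · 3 = 58344.
Merge one congruence at a time:
  Start: x ≡ 0 (mod 8).
  Combine with x ≡ 9 (mod 13); new modulus lcm = 104.
    Write x = 0 + 8·t and substitute into x ≡ 9 (mod 13): 8·t ≡ 9 − 0 = 9 (mod 13).
    The inverse of 8 mod 13 is 5 (since 8·5 = 40 = 3·13 + 1), so t ≡ 5·9 = 45 ≡ 6 (mod 13).
    Then x = 0 + 8·6 = 48, valid modulo lcm(8, 13) = 104: x ≡ 48 (mod 104).
  Combine with x ≡ 2 (mod 11); new modulus lcm = 1144.
    Write x = 48 + 104·t and substitute into x ≡ 2 (mod 11): 104·t ≡ 2 − 48 = -46 (mod 11).
    Reduce coefficients mod 11: 5·t ≡ 9 (mod 11).
    The inverse of 5 mod 11 is 9 (since 5·9 = 45 = 4·11 + 1), so t ≡ 9·9 = 81 ≡ 4 (mod 11).
    Then x = 48 + 104·4 = 464, valid modulo lcm(104, 11) = 1144: x ≡ 464 (mod 1144).
  Combine with x ≡ 6 (mod 17); new modulus lcm = 19448.
    Write x = 464 + 1144·t and substitute into x ≡ 6 (mod 17): 1144·t ≡ 6 − 464 = -458 (mod 17).
    Reduce coefficients mod 17: 5·t ≡ 1 (mod 17).
    The inverse of 5 mod 17 is 7 (since 5·7 = 35 = 2·17 + 1), so t ≡ 7·1 = 7 ≡ 7 (mod 17).
    Then x = 464 + 1144·7 = 8472, valid modulo lcm(1144, 17) = 19448: x ≡ 8472 (mod 19448).
  Combine with x ≡ 1 (mod 3); new modulus lcm = 58344.
    Write x = 8472 + 19448·t and substitute into x ≡ 1 (mod 3): 19448·t ≡ 1 − 8472 = -8471 (mod 3).
    Reduce coefficients mod 3: 2·t ≡ 1 (mod 3).
    The inverse of 2 mod 3 is 2 (since 2·2 = 4 = 1·3 + 1), so t ≡ 2·1 = 2 ≡ 2 (mod 3).
    Then x = 8472 + 19448·2 = 47368, valid modulo lcm(19448, 3) = 58344: x ≡ 47368 (mod 58344).
Verify against each original: 47368 mod 8 = 0, 47368 mod 13 = 9, 47368 mod 11 = 2, 47368 mod 17 = 6, 47368 mod 3 = 1.

x ≡ 47368 (mod 58344).


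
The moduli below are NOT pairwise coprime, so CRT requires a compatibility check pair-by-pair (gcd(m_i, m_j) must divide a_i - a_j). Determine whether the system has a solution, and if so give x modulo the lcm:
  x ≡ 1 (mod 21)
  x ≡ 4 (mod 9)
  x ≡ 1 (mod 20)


Moduli 21, 9, 20 are not pairwise coprime, so CRT works modulo lcm(m_i) when all pairwise compatibility conditions hold.
Pairwise compatibility: gcd(m_i, m_j) must divide a_i - a_j for every pair.
Merge one congruence at a time:
  Start: x ≡ 1 (mod 21).
  Combine with x ≡ 4 (mod 9): gcd(21, 9) = 3; 4 - 1 = 3, which IS divisible by 3, so compatible.
    Write x = 1 + 21·t and substitute into x ≡ 4 (mod 9): 21·t ≡ 4 − 1 = 3 (mod 9).
    Divide the congruence (and modulus) by g = 3: 7·t ≡ 1 (mod 3).
    Reduce coefficients mod 3: 1·t ≡ 1 (mod 3).
    So t ≡ 1 (mod 3).
    Then x = 1 + 21·1 = 22, valid modulo lcm(21, 9) = 63: x ≡ 22 (mod 63).
  Combine with x ≡ 1 (mod 20): gcd(63, 20) = 1; 1 - 22 = -21, which IS divisible by 1, so compatible.
    Write x = 22 + 63·t and substitute into x ≡ 1 (mod 20): 63·t ≡ 1 − 22 = -21 (mod 20).
    Reduce coefficients mod 20: 3·t ≡ 19 (mod 20).
    The inverse of 3 mod 20 is 7 (since 3·7 = 21 = 1·20 + 1), so t ≡ 7·19 = 133 ≡ 13 (mod 20).
    Then x = 22 + 63·13 = 841, valid modulo lcm(63, 20) = 1260: x ≡ 841 (mod 1260).
Verify: 841 mod 21 = 1, 841 mod 9 = 4, 841 mod 20 = 1.

x ≡ 841 (mod 1260).


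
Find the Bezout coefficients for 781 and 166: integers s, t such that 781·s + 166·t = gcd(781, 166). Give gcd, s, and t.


Euclidean algorithm on (781, 166) — divide until remainder is 0:
  781 = 4 · 166 + 117
  166 = 1 · 117 + 49
  117 = 2 · 49 + 19
  49 = 2 · 19 + 11
  19 = 1 · 11 + 8
  11 = 1 · 8 + 3
  8 = 2 · 3 + 2
  3 = 1 · 2 + 1
  2 = 2 · 1 + 0
gcd(781, 166) = 1.
Track Bezout coefficients alongside the remainders: start with r₀ = 781 = a·1 + b·0 (s = 1, t = 0) and r₁ = 166 = a·0 + b·1 (s = 0, t = 1); each new remainder r_{k+1} = r_{k-1} − q_k·r_k inherits s_{k+1} = s_{k-1} − q_k·s_k, t_{k+1} = t_{k-1} − q_k·t_k, so r_k = a·s_k + b·t_k at every step:
  q = 4: r = 117, s = 1 − 4·0 = 1, t = 0 − 4·1 = -4  (check: 781·1 + 166·(-4) = 117)
  q = 1: r = 49, s = 0 − 1·1 = -1, t = 1 − 1·(-4) = 5  (check: 781·(-1) + 166·5 = 49)
  q = 2: r = 19, s = 1 − 2·(-1) = 3, t = -4 − 2·5 = -14  (check: 781·3 + 166·(-14) = 19)
  q = 2: r = 11, s = -1 − 2·3 = -7, t = 5 − 2·(-14) = 33  (check: 781·(-7) + 166·33 = 11)
  q = 1: r = 8, s = 3 − 1·(-7) = 10, t = -14 − 1·33 = -47  (check: 781·10 + 166·(-47) = 8)
  q = 1: r = 3, s = -7 − 1·10 = -17, t = 33 − 1·(-47) = 80  (check: 781·(-17) + 166·80 = 3)
  q = 2: r = 2, s = 10 − 2·(-17) = 44, t = -47 − 2·80 = -207  (check: 781·44 + 166·(-207) = 2)
  q = 1: r = 1, s = -17 − 1·44 = -61, t = 80 − 1·(-207) = 287  (check: 781·(-61) + 166·287 = 1)
The row with r = 1 (the gcd) gives the Bezout coefficients s = -61, t = 287.
Result: 781 · (-61) + 166 · (287) = 1.

gcd(781, 166) = 1; s = -61, t = 287 (check: 781·(-61) + 166·287 = 1).


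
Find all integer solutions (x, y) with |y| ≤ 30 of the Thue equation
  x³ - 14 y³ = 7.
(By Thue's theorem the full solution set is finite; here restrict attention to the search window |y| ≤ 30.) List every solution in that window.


The equation is x³ - 14y³ = 7. For fixed y, x³ = 14·y³ + 7, so a solution requires the RHS to be a perfect cube.
Strategy: iterate y from -30 to 30, compute RHS = 14·y³ + 7, and check whether it is a (positive or negative) perfect cube.
Check small values of y:
  y = 0: RHS = 7 is not a perfect cube.
  y = 1: RHS = 21 is not a perfect cube.
  y = -1: RHS = -7 is not a perfect cube.
  y = 2: RHS = 119 is not a perfect cube.
  y = -2: RHS = -105 is not a perfect cube.
  y = 3: RHS = 385 is not a perfect cube.
  y = -3: RHS = -371 is not a perfect cube.
Continuing the search up to |y| = 30 finds no solutions either.
No (x, y) in the scanned range satisfies the equation.

No integer solutions with |y| ≤ 30.


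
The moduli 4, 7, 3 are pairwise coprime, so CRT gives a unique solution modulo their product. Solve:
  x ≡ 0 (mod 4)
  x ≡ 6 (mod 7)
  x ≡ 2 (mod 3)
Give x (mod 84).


Moduli 4, 7, 3 are pairwise coprime; by CRT there is a unique solution modulo M = 4 · 7 · 3 = 84.
Solve pairwise, accumulating the modulus:
  Start with x ≡ 0 (mod 4).
  Combine with x ≡ 6 (mod 7): since gcd(4, 7) = 1, we get a unique residue mod 28.
    Write x = 0 + 4·t and substitute into x ≡ 6 (mod 7): 4·t ≡ 6 − 0 = 6 (mod 7).
    The inverse of 4 mod 7 is 2 (since 4·2 = 8 = 1·7 + 1), so t ≡ 2·6 = 12 ≡ 5 (mod 7).
    Then x = 0 + 4·5 = 20, valid modulo lcm(4, 7) = 28: x ≡ 20 (mod 28).
  Combine with x ≡ 2 (mod 3): since gcd(28, 3) = 1, we get a unique residue mod 84.
    Write x = 20 + 28·t and substitute into x ≡ 2 (mod 3): 28·t ≡ 2 − 20 = -18 (mod 3).
    Reduce coefficients mod 3: 1·t ≡ 0 (mod 3).
    So t ≡ 0 (mod 3).
    Then x = 20 + 28·0 = 20, valid modulo lcm(28, 3) = 84: x ≡ 20 (mod 84).
Verify: 20 mod 4 = 0 ✓, 20 mod 7 = 6 ✓, 20 mod 3 = 2 ✓.

x ≡ 20 (mod 84).


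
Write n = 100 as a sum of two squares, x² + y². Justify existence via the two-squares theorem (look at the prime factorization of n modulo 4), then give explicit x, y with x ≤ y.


Step 1: Factor n = 100 = 2^2 · 5^2.
Step 2: Check the mod-4 condition on each prime factor: 2 = 2 (special); 5 ≡ 1 (mod 4), exponent 2.
All primes ≡ 3 (mod 4) appear to even exponent (or don't appear), so by the two-squares theorem n IS expressible as a sum of two squares.
Step 3: Build a representation. Group n = k² · m with k = 2 and m = 5 · 5 = 25 (a product of primes ≡ 1 (mod 4)); a representation of m scales to one of n via (k·x)² + (k·y)² = k²(x² + y²). Each prime p ≡ 1 (mod 4) is itself a sum of two squares; find a² by testing p − a² for a perfect square:
  5: 5 − 1² = 4 = 2² ⇒ 5 = 1² + 2².
  Combine using the Brahmagupta–Fibonacci identity (a² + b²)(c² + d²) = (ac − bd)² + (ad + bc)² = (ac + bd)² + (ad − bc)²:
  5 · 5 = 25: from (1² + 2²)(1² + 2²), take (1·1 − 2·2, 1·2 + 2·1) = (1 − 4, 2 + 2) = (-3, 4); dropping signs (only squares matter) gives (3, 4); check 3² + 4² = 9 + 16 = 25 ✓.
  Scale by k = 2: (2·3, 2·4) = (6, 8).
Step 4: Order so x ≤ y and verify: 6² + 8² = 36 + 64 = 100 = n. ✓

n = 100 = 6² + 8² (one valid representation with x ≤ y).


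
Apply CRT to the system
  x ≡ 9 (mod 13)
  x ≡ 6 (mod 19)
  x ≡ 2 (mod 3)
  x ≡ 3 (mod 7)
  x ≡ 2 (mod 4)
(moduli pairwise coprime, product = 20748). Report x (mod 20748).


Product of moduli M = 13 · 19 · 3 · 7 · 4 = 20748.
Merge one congruence at a time:
  Start: x ≡ 9 (mod 13).
  Combine with x ≡ 6 (mod 19); new modulus lcm = 247.
    Write x = 9 + 13·t and substitute into x ≡ 6 (mod 19): 13·t ≡ 6 − 9 = -3 (mod 19).
    Reduce coefficients mod 19: 13·t ≡ 16 (mod 19).
    The inverse of 13 mod 19 is 3 (since 13·3 = 39 = 2·19 + 1), so t ≡ 3·16 = 48 ≡ 10 (mod 19).
    Then x = 9 + 13·10 = 139, valid modulo lcm(13, 19) = 247: x ≡ 139 (mod 247).
  Combine with x ≡ 2 (mod 3); new modulus lcm = 741.
    Write x = 139 + 247·t and substitute into x ≡ 2 (mod 3): 247·t ≡ 2 − 139 = -137 (mod 3).
    Reduce coefficients mod 3: 1·t ≡ 1 (mod 3).
    So t ≡ 1 (mod 3).
    Then x = 139 + 247·1 = 386, valid modulo lcm(247, 3) = 741: x ≡ 386 (mod 741).
  Combine with x ≡ 3 (mod 7); new modulus lcm = 5187.
    Write x = 386 + 741·t and substitute into x ≡ 3 (mod 7): 741·t ≡ 3 − 386 = -383 (mod 7).
    Reduce coefficients mod 7: 6·t ≡ 2 (mod 7).
    The inverse of 6 mod 7 is 6 (since 6·6 = 36 = 5·7 + 1), so t ≡ 6·2 = 12 ≡ 5 (mod 7).
    Then x = 386 + 741·5 = 4091, valid modulo lcm(741, 7) = 5187: x ≡ 4091 (mod 5187).
  Combine with x ≡ 2 (mod 4); new modulus lcm = 20748.
    Write x = 4091 + 5187·t and substitute into x ≡ 2 (mod 4): 5187·t ≡ 2 − 4091 = -4089 (mod 4).
    Reduce coefficients mod 4: 3·t ≡ 3 (mod 4).
    The inverse of 3 mod 4 is 3 (since 3·3 = 9 = 2·4 + 1), so t ≡ 3·3 = 9 ≡ 1 (mod 4).
    Then x = 4091 + 5187·1 = 9278, valid modulo lcm(5187, 4) = 20748: x ≡ 9278 (mod 20748).
Verify against each original: 9278 mod 13 = 9, 9278 mod 19 = 6, 9278 mod 3 = 2, 9278 mod 7 = 3, 9278 mod 4 = 2.

x ≡ 9278 (mod 20748).


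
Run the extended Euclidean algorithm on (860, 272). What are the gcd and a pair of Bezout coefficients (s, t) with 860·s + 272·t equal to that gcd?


Euclidean algorithm on (860, 272) — divide until remainder is 0:
  860 = 3 · 272 + 44
  272 = 6 · 44 + 8
  44 = 5 · 8 + 4
  8 = 2 · 4 + 0
gcd(860, 272) = 4.
Track Bezout coefficients alongside the remainders: start with r₀ = 860 = a·1 + b·0 (s = 1, t = 0) and r₁ = 272 = a·0 + b·1 (s = 0, t = 1); each new remainder r_{k+1} = r_{k-1} − q_k·r_k inherits s_{k+1} = s_{k-1} − q_k·s_k, t_{k+1} = t_{k-1} − q_k·t_k, so r_k = a·s_k + b·t_k at every step:
  q = 3: r = 44, s = 1 − 3·0 = 1, t = 0 − 3·1 = -3  (check: 860·1 + 272·(-3) = 44)
  q = 6: r = 8, s = 0 − 6·1 = -6, t = 1 − 6·(-3) = 19  (check: 860·(-6) + 272·19 = 8)
  q = 5: r = 4, s = 1 − 5·(-6) = 31, t = -3 − 5·19 = -98  (check: 860·31 + 272·(-98) = 4)
The row with r = 4 (the gcd) gives the Bezout coefficients s = 31, t = -98.
Result: 860 · (31) + 272 · (-98) = 4.

gcd(860, 272) = 4; s = 31, t = -98 (check: 860·31 + 272·(-98) = 4).


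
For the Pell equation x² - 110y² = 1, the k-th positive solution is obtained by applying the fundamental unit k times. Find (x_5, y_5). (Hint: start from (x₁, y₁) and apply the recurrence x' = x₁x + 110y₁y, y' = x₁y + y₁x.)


Step 1: Find the fundamental solution (x₁, y₁) of x² - 110y² = 1.
  Expand √110 as a continued fraction. a₀ = ⌊√110⌋ = 10; iterate m_{k+1} = d_k·a_k − m_k, d_{k+1} = (110 − m_{k+1}²)/d_k, a_{k+1} = ⌊(a₀ + m_{k+1})/d_{k+1}⌋ (starting m₀ = 0, d₀ = 1), with convergents p_k = a_k·p_{k-1} + p_{k-2}, q_k = a_k·q_{k-1} + q_{k-2} (p₋₁ = 1, q₋₁ = 0):
  k = 0: a₀ = 10; p₀/q₀ = 10/1; p₀² − 110·q₀² = 100 − 110 = -10.
  k = 1: m = 10, d = 10, a = ⌊(10 + 10)/10⌋ = 2; p/q = (2·10 + 1)/(2·1 + 0) = 21/2; p² − 110·q² = 441 − 440 = 1.
  The first convergent with p² − 110·q² = 1 gives the fundamental solution (x₁, y₁) = (21, 2).
Step 2: Apply the recurrence (x_{n+1}, y_{n+1}) = (x₁x_n + 110y₁y_n, x₁y_n + y₁x_n) repeatedly.
  From (x_1, y_1) = (21, 2): x_2 = 21·21 + 110·2·2 = 881; y_2 = 21·2 + 2·21 = 84.
  From (x_2, y_2) = (881, 84): x_3 = 21·881 + 110·2·84 = 36981; y_3 = 21·84 + 2·881 = 3526.
  From (x_3, y_3) = (36981, 3526): x_4 = 21·36981 + 110·2·3526 = 1552321; y_4 = 21·3526 + 2·36981 = 148008.
  From (x_4, y_4) = (1552321, 148008): x_5 = 21·1552321 + 110·2·148008 = 65160501; y_5 = 21·148008 + 2·1552321 = 6212810.
Step 3: Verify x_5² - 110·y_5² = 4245890890571001 - 4245890890571000 = 1 (should be 1). ✓

(x_1, y_1) = (21, 2); (x_5, y_5) = (65160501, 6212810).


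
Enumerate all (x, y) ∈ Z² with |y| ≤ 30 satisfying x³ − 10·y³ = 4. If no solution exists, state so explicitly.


The equation is x³ - 10y³ = 4. For fixed y, x³ = 10·y³ + 4, so a solution requires the RHS to be a perfect cube.
Strategy: iterate y from -30 to 30, compute RHS = 10·y³ + 4, and check whether it is a (positive or negative) perfect cube.
Check small values of y:
  y = 0: RHS = 4 is not a perfect cube.
  y = 1: RHS = 14 is not a perfect cube.
  y = -1: RHS = -6 is not a perfect cube.
  y = 2: RHS = 84 is not a perfect cube.
  y = -2: RHS = -76 is not a perfect cube.
  y = 3: RHS = 274 is not a perfect cube.
  y = -3: RHS = -266 is not a perfect cube.
Continuing the search up to |y| = 30 finds no solutions either.
No (x, y) in the scanned range satisfies the equation.

No integer solutions with |y| ≤ 30.


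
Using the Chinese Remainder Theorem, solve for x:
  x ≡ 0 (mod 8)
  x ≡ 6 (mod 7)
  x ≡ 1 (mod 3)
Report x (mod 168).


Moduli 8, 7, 3 are pairwise coprime; by CRT there is a unique solution modulo M = 8 · 7 · 3 = 168.
Solve pairwise, accumulating the modulus:
  Start with x ≡ 0 (mod 8).
  Combine with x ≡ 6 (mod 7): since gcd(8, 7) = 1, we get a unique residue mod 56.
    Write x = 0 + 8·t and substitute into x ≡ 6 (mod 7): 8·t ≡ 6 − 0 = 6 (mod 7).
    Reduce coefficients mod 7: 1·t ≡ 6 (mod 7).
    So t ≡ 6 (mod 7).
    Then x = 0 + 8·6 = 48, valid modulo lcm(8, 7) = 56: x ≡ 48 (mod 56).
  Combine with x ≡ 1 (mod 3): since gcd(56, 3) = 1, we get a unique residue mod 168.
    Write x = 48 + 56·t and substitute into x ≡ 1 (mod 3): 56·t ≡ 1 − 48 = -47 (mod 3).
    Reduce coefficients mod 3: 2·t ≡ 1 (mod 3).
    The inverse of 2 mod 3 is 2 (since 2·2 = 4 = 1·3 + 1), so t ≡ 2·1 = 2 ≡ 2 (mod 3).
    Then x = 48 + 56·2 = 160, valid modulo lcm(56, 3) = 168: x ≡ 160 (mod 168).
Verify: 160 mod 8 = 0 ✓, 160 mod 7 = 6 ✓, 160 mod 3 = 1 ✓.

x ≡ 160 (mod 168).


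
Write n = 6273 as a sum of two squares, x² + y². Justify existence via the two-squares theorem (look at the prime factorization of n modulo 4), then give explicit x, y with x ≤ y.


Step 1: Factor n = 6273 = 3^2 · 17 · 41.
Step 2: Check the mod-4 condition on each prime factor: 3 ≡ 3 (mod 4), exponent 2 (must be even); 17 ≡ 1 (mod 4), exponent 1; 41 ≡ 1 (mod 4), exponent 1.
All primes ≡ 3 (mod 4) appear to even exponent (or don't appear), so by the two-squares theorem n IS expressible as a sum of two squares.
Step 3: Build a representation. Group n = k² · m with k = 3 and m = 17 · 41 = 697 (a product of primes ≡ 1 (mod 4)); a representation of m scales to one of n via (k·x)² + (k·y)² = k²(x² + y²). Each prime p ≡ 1 (mod 4) is itself a sum of two squares; find a² by testing p − a² for a perfect square:
  17: 17 − 1² = 16 = 4² ⇒ 17 = 1² + 4².
  41: 41 − 1² = 40, 41 − 2² = 37, 41 − 3² = 32, 41 − 4² = 25 = 5² ⇒ 41 = 4² + 5².
  Combine using the Brahmagupta–Fibonacci identity (a² + b²)(c² + d²) = (ac − bd)² + (ad + bc)² = (ac + bd)² + (ad − bc)²:
  17 · 41 = 697: from (1² + 4²)(4² + 5²), take (1·4 − 4·5, 1·5 + 4·4) = (4 − 20, 5 + 16) = (-16, 21); dropping signs (only squares matter) gives (16, 21); check 16² + 21² = 256 + 441 = 697 ✓.
  Scale by k = 3: (3·16, 3·21) = (48, 63).
Step 4: Order so x ≤ y and verify: 48² + 63² = 2304 + 3969 = 6273 = n. ✓

n = 6273 = 48² + 63² (one valid representation with x ≤ y).


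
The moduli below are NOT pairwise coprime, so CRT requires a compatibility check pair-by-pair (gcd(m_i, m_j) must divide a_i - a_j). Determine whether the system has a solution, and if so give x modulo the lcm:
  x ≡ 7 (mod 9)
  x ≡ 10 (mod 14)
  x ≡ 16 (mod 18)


Moduli 9, 14, 18 are not pairwise coprime, so CRT works modulo lcm(m_i) when all pairwise compatibility conditions hold.
Pairwise compatibility: gcd(m_i, m_j) must divide a_i - a_j for every pair.
Merge one congruence at a time:
  Start: x ≡ 7 (mod 9).
  Combine with x ≡ 10 (mod 14): gcd(9, 14) = 1; 10 - 7 = 3, which IS divisible by 1, so compatible.
    Write x = 7 + 9·t and substitute into x ≡ 10 (mod 14): 9·t ≡ 10 − 7 = 3 (mod 14).
    The inverse of 9 mod 14 is 11 (since 9·11 = 99 = 7·14 + 1), so t ≡ 11·3 = 33 ≡ 5 (mod 14).
    Then x = 7 + 9·5 = 52, valid modulo lcm(9, 14) = 126: x ≡ 52 (mod 126).
  Combine with x ≡ 16 (mod 18): gcd(126, 18) = 18; 16 - 52 = -36, which IS divisible by 18, so compatible.
    Write x = 52 + 126·t and substitute into x ≡ 16 (mod 18): 126·t ≡ 16 − 52 = -36 (mod 18).
    Divide the congruence (and modulus) by g = 18: 7·t ≡ -2 (mod 1).
    Modulo 1 every t works; take t = 0.
    Then x = 52 + 126·0 = 52, valid modulo lcm(126, 18) = 126: x ≡ 52 (mod 126).
Verify: 52 mod 9 = 7, 52 mod 14 = 10, 52 mod 18 = 16.

x ≡ 52 (mod 126).


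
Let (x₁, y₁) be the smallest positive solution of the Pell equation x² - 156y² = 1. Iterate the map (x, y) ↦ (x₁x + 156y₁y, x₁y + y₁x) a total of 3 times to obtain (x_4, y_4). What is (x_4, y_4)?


Step 1: Find the fundamental solution (x₁, y₁) of x² - 156y² = 1.
  Expand √156 as a continued fraction. a₀ = ⌊√156⌋ = 12; iterate m_{k+1} = d_k·a_k − m_k, d_{k+1} = (156 − m_{k+1}²)/d_k, a_{k+1} = ⌊(a₀ + m_{k+1})/d_{k+1}⌋ (starting m₀ = 0, d₀ = 1), with convergents p_k = a_k·p_{k-1} + p_{k-2}, q_k = a_k·q_{k-1} + q_{k-2} (p₋₁ = 1, q₋₁ = 0):
  k = 0: a₀ = 12; p₀/q₀ = 12/1; p₀² − 156·q₀² = 144 − 156 = -12.
  k = 1: m = 12, d = 12, a = ⌊(12 + 12)/12⌋ = 2; p/q = (2·12 + 1)/(2·1 + 0) = 25/2; p² − 156·q² = 625 − 624 = 1.
  The first convergent with p² − 156·q² = 1 gives the fundamental solution (x₁, y₁) = (25, 2).
Step 2: Apply the recurrence (x_{n+1}, y_{n+1}) = (x₁x_n + 156y₁y_n, x₁y_n + y₁x_n) repeatedly.
  From (x_1, y_1) = (25, 2): x_2 = 25·25 + 156·2·2 = 1249; y_2 = 25·2 + 2·25 = 100.
  From (x_2, y_2) = (1249, 100): x_3 = 25·1249 + 156·2·100 = 62425; y_3 = 25·100 + 2·1249 = 4998.
  From (x_3, y_3) = (62425, 4998): x_4 = 25·62425 + 156·2·4998 = 3120001; y_4 = 25·4998 + 2·62425 = 249800.
Step 3: Verify x_4² - 156·y_4² = 9734406240001 - 9734406240000 = 1 (should be 1). ✓

(x_1, y_1) = (25, 2); (x_4, y_4) = (3120001, 249800).


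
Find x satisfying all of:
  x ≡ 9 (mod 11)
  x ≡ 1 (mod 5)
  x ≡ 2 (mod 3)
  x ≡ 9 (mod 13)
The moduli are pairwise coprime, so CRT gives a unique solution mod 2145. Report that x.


Product of moduli M = 11 · 5 · 3 · 13 = 2145.
Merge one congruence at a time:
  Start: x ≡ 9 (mod 11).
  Combine with x ≡ 1 (mod 5); new modulus lcm = 55.
    Write x = 9 + 11·t and substitute into x ≡ 1 (mod 5): 11·t ≡ 1 − 9 = -8 (mod 5).
    Reduce coefficients mod 5: 1·t ≡ 2 (mod 5).
    So t ≡ 2 (mod 5).
    Then x = 9 + 11·2 = 31, valid modulo lcm(11, 5) = 55: x ≡ 31 (mod 55).
  Combine with x ≡ 2 (mod 3); new modulus lcm = 165.
    Write x = 31 + 55·t and substitute into x ≡ 2 (mod 3): 55·t ≡ 2 − 31 = -29 (mod 3).
    Reduce coefficients mod 3: 1·t ≡ 1 (mod 3).
    So t ≡ 1 (mod 3).
    Then x = 31 + 55·1 = 86, valid modulo lcm(55, 3) = 165: x ≡ 86 (mod 165).
  Combine with x ≡ 9 (mod 13); new modulus lcm = 2145.
    Write x = 86 + 165·t and substitute into x ≡ 9 (mod 13): 165·t ≡ 9 − 86 = -77 (mod 13).
    Reduce coefficients mod 13: 9·t ≡ 1 (mod 13).
    The inverse of 9 mod 13 is 3 (since 9·3 = 27 = 2·13 + 1), so t ≡ 3·1 = 3 ≡ 3 (mod 13).
    Then x = 86 + 165·3 = 581, valid modulo lcm(165, 13) = 2145: x ≡ 581 (mod 2145).
Verify against each original: 581 mod 11 = 9, 581 mod 5 = 1, 581 mod 3 = 2, 581 mod 13 = 9.

x ≡ 581 (mod 2145).


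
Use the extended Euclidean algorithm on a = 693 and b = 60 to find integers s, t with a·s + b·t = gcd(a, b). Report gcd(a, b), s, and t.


Euclidean algorithm on (693, 60) — divide until remainder is 0:
  693 = 11 · 60 + 33
  60 = 1 · 33 + 27
  33 = 1 · 27 + 6
  27 = 4 · 6 + 3
  6 = 2 · 3 + 0
gcd(693, 60) = 3.
Track Bezout coefficients alongside the remainders: start with r₀ = 693 = a·1 + b·0 (s = 1, t = 0) and r₁ = 60 = a·0 + b·1 (s = 0, t = 1); each new remainder r_{k+1} = r_{k-1} − q_k·r_k inherits s_{k+1} = s_{k-1} − q_k·s_k, t_{k+1} = t_{k-1} − q_k·t_k, so r_k = a·s_k + b·t_k at every step:
  q = 11: r = 33, s = 1 − 11·0 = 1, t = 0 − 11·1 = -11  (check: 693·1 + 60·(-11) = 33)
  q = 1: r = 27, s = 0 − 1·1 = -1, t = 1 − 1·(-11) = 12  (check: 693·(-1) + 60·12 = 27)
  q = 1: r = 6, s = 1 − 1·(-1) = 2, t = -11 − 1·12 = -23  (check: 693·2 + 60·(-23) = 6)
  q = 4: r = 3, s = -1 − 4·2 = -9, t = 12 − 4·(-23) = 104  (check: 693·(-9) + 60·104 = 3)
The row with r = 3 (the gcd) gives the Bezout coefficients s = -9, t = 104.
Result: 693 · (-9) + 60 · (104) = 3.

gcd(693, 60) = 3; s = -9, t = 104 (check: 693·(-9) + 60·104 = 3).


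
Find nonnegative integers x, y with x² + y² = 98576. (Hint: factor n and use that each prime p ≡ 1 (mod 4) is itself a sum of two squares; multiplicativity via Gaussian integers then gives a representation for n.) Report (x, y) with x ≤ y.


Step 1: Factor n = 98576 = 2^4 · 61 · 101.
Step 2: Check the mod-4 condition on each prime factor: 2 = 2 (special); 61 ≡ 1 (mod 4), exponent 1; 101 ≡ 1 (mod 4), exponent 1.
All primes ≡ 3 (mod 4) appear to even exponent (or don't appear), so by the two-squares theorem n IS expressible as a sum of two squares.
Step 3: Build a representation. Group n = k² · m with k = 4 and m = 61 · 101 = 6161 (a product of primes ≡ 1 (mod 4)); a representation of m scales to one of n via (k·x)² + (k·y)² = k²(x² + y²). Each prime p ≡ 1 (mod 4) is itself a sum of two squares; find a² by testing p − a² for a perfect square:
  61: 61 − 1² = 60, 61 − 2² = 57, 61 − 3² = 52, 61 − 4² = 45, 61 − 5² = 36 = 6² ⇒ 61 = 5² + 6².
  101: 101 − 1² = 100 = 10² ⇒ 101 = 1² + 10².
  Combine using the Brahmagupta–Fibonacci identity (a² + b²)(c² + d²) = (ac − bd)² + (ad + bc)² = (ac + bd)² + (ad − bc)²:
  61 · 101 = 6161: from (5² + 6²)(1² + 10²), take (5·1 − 6·10, 5·10 + 6·1) = (5 − 60, 50 + 6) = (-55, 56); dropping signs (only squares matter) gives (55, 56); check 55² + 56² = 3025 + 3136 = 6161 ✓.
  Scale by k = 4: (4·55, 4·56) = (220, 224).
Step 4: Order so x ≤ y and verify: 220² + 224² = 48400 + 50176 = 98576 = n. ✓

n = 98576 = 220² + 224² (one valid representation with x ≤ y).


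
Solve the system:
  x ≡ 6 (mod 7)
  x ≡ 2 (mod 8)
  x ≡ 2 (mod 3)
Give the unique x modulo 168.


Moduli 7, 8, 3 are pairwise coprime; by CRT there is a unique solution modulo M = 7 · 8 · 3 = 168.
Solve pairwise, accumulating the modulus:
  Start with x ≡ 6 (mod 7).
  Combine with x ≡ 2 (mod 8): since gcd(7, 8) = 1, we get a unique residue mod 56.
    Write x = 6 + 7·t and substitute into x ≡ 2 (mod 8): 7·t ≡ 2 − 6 = -4 (mod 8).
    Reduce coefficients mod 8: 7·t ≡ 4 (mod 8).
    The inverse of 7 mod 8 is 7 (since 7·7 = 49 = 6·8 + 1), so t ≡ 7·4 = 28 ≡ 4 (mod 8).
    Then x = 6 + 7·4 = 34, valid modulo lcm(7, 8) = 56: x ≡ 34 (mod 56).
  Combine with x ≡ 2 (mod 3): since gcd(56, 3) = 1, we get a unique residue mod 168.
    Write x = 34 + 56·t and substitute into x ≡ 2 (mod 3): 56·t ≡ 2 − 34 = -32 (mod 3).
    Reduce coefficients mod 3: 2·t ≡ 1 (mod 3).
    The inverse of 2 mod 3 is 2 (since 2·2 = 4 = 1·3 + 1), so t ≡ 2·1 = 2 ≡ 2 (mod 3).
    Then x = 34 + 56·2 = 146, valid modulo lcm(56, 3) = 168: x ≡ 146 (mod 168).
Verify: 146 mod 7 = 6 ✓, 146 mod 8 = 2 ✓, 146 mod 3 = 2 ✓.

x ≡ 146 (mod 168).


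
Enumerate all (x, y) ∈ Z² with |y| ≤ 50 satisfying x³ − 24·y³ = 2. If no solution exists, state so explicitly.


The equation is x³ - 24y³ = 2. For fixed y, x³ = 24·y³ + 2, so a solution requires the RHS to be a perfect cube.
Strategy: iterate y from -50 to 50, compute RHS = 24·y³ + 2, and check whether it is a (positive or negative) perfect cube.
Check small values of y:
  y = 0: RHS = 2 is not a perfect cube.
  y = 1: RHS = 26 is not a perfect cube.
  y = -1: RHS = -22 is not a perfect cube.
  y = 2: RHS = 194 is not a perfect cube.
  y = -2: RHS = -190 is not a perfect cube.
  y = 3: RHS = 650 is not a perfect cube.
  y = -3: RHS = -646 is not a perfect cube.
Continuing the search up to |y| = 50 finds no solutions either.
No (x, y) in the scanned range satisfies the equation.

No integer solutions with |y| ≤ 50.


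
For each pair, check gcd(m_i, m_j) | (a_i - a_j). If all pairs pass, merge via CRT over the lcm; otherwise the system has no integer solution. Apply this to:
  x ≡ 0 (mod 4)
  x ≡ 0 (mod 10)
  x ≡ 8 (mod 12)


Moduli 4, 10, 12 are not pairwise coprime, so CRT works modulo lcm(m_i) when all pairwise compatibility conditions hold.
Pairwise compatibility: gcd(m_i, m_j) must divide a_i - a_j for every pair.
Merge one congruence at a time:
  Start: x ≡ 0 (mod 4).
  Combine with x ≡ 0 (mod 10): gcd(4, 10) = 2; 0 - 0 = 0, which IS divisible by 2, so compatible.
    Write x = 0 + 4·t and substitute into x ≡ 0 (mod 10): 4·t ≡ 0 − 0 = 0 (mod 10).
    Divide the congruence (and modulus) by g = 2: 2·t ≡ 0 (mod 5).
    The inverse of 2 mod 5 is 3 (since 2·3 = 6 = 1·5 + 1), so t ≡ 3·0 = 0 ≡ 0 (mod 5).
    Then x = 0 + 4·0 = 0, valid modulo lcm(4, 10) = 20: x ≡ 0 (mod 20).
  Combine with x ≡ 8 (mod 12): gcd(20, 12) = 4; 8 - 0 = 8, which IS divisible by 4, so compatible.
    Write x = 0 + 20·t and substitute into x ≡ 8 (mod 12): 20·t ≡ 8 − 0 = 8 (mod 12).
    Divide the congruence (and modulus) by g = 4: 5·t ≡ 2 (mod 3).
    Reduce coefficients mod 3: 2·t ≡ 2 (mod 3).
    The inverse of 2 mod 3 is 2 (since 2·2 = 4 = 1·3 + 1), so t ≡ 2·2 = 4 ≡ 1 (mod 3).
    Then x = 0 + 20·1 = 20, valid modulo lcm(20, 12) = 60: x ≡ 20 (mod 60).
Verify: 20 mod 4 = 0, 20 mod 10 = 0, 20 mod 12 = 8.

x ≡ 20 (mod 60).


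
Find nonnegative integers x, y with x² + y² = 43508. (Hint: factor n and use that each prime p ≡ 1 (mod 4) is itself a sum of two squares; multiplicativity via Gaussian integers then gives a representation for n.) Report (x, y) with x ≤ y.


Step 1: Factor n = 43508 = 2^2 · 73 · 149.
Step 2: Check the mod-4 condition on each prime factor: 2 = 2 (special); 73 ≡ 1 (mod 4), exponent 1; 149 ≡ 1 (mod 4), exponent 1.
All primes ≡ 3 (mod 4) appear to even exponent (or don't appear), so by the two-squares theorem n IS expressible as a sum of two squares.
Step 3: Build a representation. Group n = k² · m with k = 2 and m = 73 · 149 = 10877 (a product of primes ≡ 1 (mod 4)); a representation of m scales to one of n via (k·x)² + (k·y)² = k²(x² + y²). Each prime p ≡ 1 (mod 4) is itself a sum of two squares; find a² by testing p − a² for a perfect square:
  73: 73 − 1² = 72, 73 − 2² = 69, 73 − 3² = 64 = 8² ⇒ 73 = 3² + 8².
  149: 149 − 1² = 148, 149 − 2² = 145, 149 − 3² = 140, 149 − 4² = 133, 149 − 5² = 124, 149 − 6² = 113, 149 − 7² = 100 = 10² ⇒ 149 = 7² + 10².
  Combine using the Brahmagupta–Fibonacci identity (a² + b²)(c² + d²) = (ac − bd)² + (ad + bc)² = (ac + bd)² + (ad − bc)²:
  73 · 149 = 10877: from (3² + 8²)(7² + 10²), take (3·7 − 8·10, 3·10 + 8·7) = (21 − 80, 30 + 56) = (-59, 86); dropping signs (only squares matter) gives (59, 86); check 59² + 86² = 3481 + 7396 = 10877 ✓.
  Scale by k = 2: (2·59, 2·86) = (118, 172).
Step 4: Order so x ≤ y and verify: 118² + 172² = 13924 + 29584 = 43508 = n. ✓

n = 43508 = 118² + 172² (one valid representation with x ≤ y).


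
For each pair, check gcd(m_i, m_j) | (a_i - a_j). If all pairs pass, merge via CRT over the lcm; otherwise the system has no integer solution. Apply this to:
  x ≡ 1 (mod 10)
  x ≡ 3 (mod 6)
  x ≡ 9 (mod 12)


Moduli 10, 6, 12 are not pairwise coprime, so CRT works modulo lcm(m_i) when all pairwise compatibility conditions hold.
Pairwise compatibility: gcd(m_i, m_j) must divide a_i - a_j for every pair.
Merge one congruence at a time:
  Start: x ≡ 1 (mod 10).
  Combine with x ≡ 3 (mod 6): gcd(10, 6) = 2; 3 - 1 = 2, which IS divisible by 2, so compatible.
    Write x = 1 + 10·t and substitute into x ≡ 3 (mod 6): 10·t ≡ 3 − 1 = 2 (mod 6).
    Divide the congruence (and modulus) by g = 2: 5·t ≡ 1 (mod 3).
    Reduce coefficients mod 3: 2·t ≡ 1 (mod 3).
    The inverse of 2 mod 3 is 2 (since 2·2 = 4 = 1·3 + 1), so t ≡ 2·1 = 2 ≡ 2 (mod 3).
    Then x = 1 + 10·2 = 21, valid modulo lcm(10, 6) = 30: x ≡ 21 (mod 30).
  Combine with x ≡ 9 (mod 12): gcd(30, 12) = 6; 9 - 21 = -12, which IS divisible by 6, so compatible.
    Write x = 21 + 30·t and substitute into x ≡ 9 (mod 12): 30·t ≡ 9 − 21 = -12 (mod 12).
    Divide the congruence (and modulus) by g = 6: 5·t ≡ -2 (mod 2).
    Reduce coefficients mod 2: 1·t ≡ 0 (mod 2).
    So t ≡ 0 (mod 2).
    Then x = 21 + 30·0 = 21, valid modulo lcm(30, 12) = 60: x ≡ 21 (mod 60).
Verify: 21 mod 10 = 1, 21 mod 6 = 3, 21 mod 12 = 9.

x ≡ 21 (mod 60).


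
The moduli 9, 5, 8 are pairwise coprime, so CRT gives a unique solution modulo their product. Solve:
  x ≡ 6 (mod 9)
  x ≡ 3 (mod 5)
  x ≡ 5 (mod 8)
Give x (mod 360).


Moduli 9, 5, 8 are pairwise coprime; by CRT there is a unique solution modulo M = 9 · 5 · 8 = 360.
Solve pairwise, accumulating the modulus:
  Start with x ≡ 6 (mod 9).
  Combine with x ≡ 3 (mod 5): since gcd(9, 5) = 1, we get a unique residue mod 45.
    Write x = 6 + 9·t and substitute into x ≡ 3 (mod 5): 9·t ≡ 3 − 6 = -3 (mod 5).
    Reduce coefficients mod 5: 4·t ≡ 2 (mod 5).
    The inverse of 4 mod 5 is 4 (since 4·4 = 16 = 3·5 + 1), so t ≡ 4·2 = 8 ≡ 3 (mod 5).
    Then x = 6 + 9·3 = 33, valid modulo lcm(9, 5) = 45: x ≡ 33 (mod 45).
  Combine with x ≡ 5 (mod 8): since gcd(45, 8) = 1, we get a unique residue mod 360.
    Write x = 33 + 45·t and substitute into x ≡ 5 (mod 8): 45·t ≡ 5 − 33 = -28 (mod 8).
    Reduce coefficients mod 8: 5·t ≡ 4 (mod 8).
    The inverse of 5 mod 8 is 5 (since 5·5 = 25 = 3·8 + 1), so t ≡ 5·4 = 20 ≡ 4 (mod 8).
    Then x = 33 + 45·4 = 213, valid modulo lcm(45, 8) = 360: x ≡ 213 (mod 360).
Verify: 213 mod 9 = 6 ✓, 213 mod 5 = 3 ✓, 213 mod 8 = 5 ✓.

x ≡ 213 (mod 360).


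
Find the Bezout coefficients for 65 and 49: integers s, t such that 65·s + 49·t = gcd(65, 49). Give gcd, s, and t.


Euclidean algorithm on (65, 49) — divide until remainder is 0:
  65 = 1 · 49 + 16
  49 = 3 · 16 + 1
  16 = 16 · 1 + 0
gcd(65, 49) = 1.
Track Bezout coefficients alongside the remainders: start with r₀ = 65 = a·1 + b·0 (s = 1, t = 0) and r₁ = 49 = a·0 + b·1 (s = 0, t = 1); each new remainder r_{k+1} = r_{k-1} − q_k·r_k inherits s_{k+1} = s_{k-1} − q_k·s_k, t_{k+1} = t_{k-1} − q_k·t_k, so r_k = a·s_k + b·t_k at every step:
  q = 1: r = 16, s = 1 − 1·0 = 1, t = 0 − 1·1 = -1  (check: 65·1 + 49·(-1) = 16)
  q = 3: r = 1, s = 0 − 3·1 = -3, t = 1 − 3·(-1) = 4  (check: 65·(-3) + 49·4 = 1)
The row with r = 1 (the gcd) gives the Bezout coefficients s = -3, t = 4.
Result: 65 · (-3) + 49 · (4) = 1.

gcd(65, 49) = 1; s = -3, t = 4 (check: 65·(-3) + 49·4 = 1).


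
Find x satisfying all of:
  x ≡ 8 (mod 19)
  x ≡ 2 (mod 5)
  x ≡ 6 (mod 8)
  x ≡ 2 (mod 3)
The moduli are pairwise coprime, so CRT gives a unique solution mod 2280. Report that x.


Product of moduli M = 19 · 5 · 8 · 3 = 2280.
Merge one congruence at a time:
  Start: x ≡ 8 (mod 19).
  Combine with x ≡ 2 (mod 5); new modulus lcm = 95.
    Write x = 8 + 19·t and substitute into x ≡ 2 (mod 5): 19·t ≡ 2 − 8 = -6 (mod 5).
    Reduce coefficients mod 5: 4·t ≡ 4 (mod 5).
    The inverse of 4 mod 5 is 4 (since 4·4 = 16 = 3·5 + 1), so t ≡ 4·4 = 16 ≡ 1 (mod 5).
    Then x = 8 + 19·1 = 27, valid modulo lcm(19, 5) = 95: x ≡ 27 (mod 95).
  Combine with x ≡ 6 (mod 8); new modulus lcm = 760.
    Write x = 27 + 95·t and substitute into x ≡ 6 (mod 8): 95·t ≡ 6 − 27 = -21 (mod 8).
    Reduce coefficients mod 8: 7·t ≡ 3 (mod 8).
    The inverse of 7 mod 8 is 7 (since 7·7 = 49 = 6·8 + 1), so t ≡ 7·3 = 21 ≡ 5 (mod 8).
    Then x = 27 + 95·5 = 502, valid modulo lcm(95, 8) = 760: x ≡ 502 (mod 760).
  Combine with x ≡ 2 (mod 3); new modulus lcm = 2280.
    Write x = 502 + 760·t and substitute into x ≡ 2 (mod 3): 760·t ≡ 2 − 502 = -500 (mod 3).
    Reduce coefficients mod 3: 1·t ≡ 1 (mod 3).
    So t ≡ 1 (mod 3).
    Then x = 502 + 760·1 = 1262, valid modulo lcm(760, 3) = 2280: x ≡ 1262 (mod 2280).
Verify against each original: 1262 mod 19 = 8, 1262 mod 5 = 2, 1262 mod 8 = 6, 1262 mod 3 = 2.

x ≡ 1262 (mod 2280).


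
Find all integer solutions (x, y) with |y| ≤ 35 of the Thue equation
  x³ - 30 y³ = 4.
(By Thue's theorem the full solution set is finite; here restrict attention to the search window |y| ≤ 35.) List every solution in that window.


The equation is x³ - 30y³ = 4. For fixed y, x³ = 30·y³ + 4, so a solution requires the RHS to be a perfect cube.
Strategy: iterate y from -35 to 35, compute RHS = 30·y³ + 4, and check whether it is a (positive or negative) perfect cube.
Check small values of y:
  y = 0: RHS = 4 is not a perfect cube.
  y = 1: RHS = 34 is not a perfect cube.
  y = -1: RHS = -26 is not a perfect cube.
  y = 2: RHS = 244 is not a perfect cube.
  y = -2: RHS = -236 is not a perfect cube.
  y = 3: RHS = 814 is not a perfect cube.
  y = -3: RHS = -806 is not a perfect cube.
Continuing the search up to |y| = 35 finds no solutions either.
No (x, y) in the scanned range satisfies the equation.

No integer solutions with |y| ≤ 35.


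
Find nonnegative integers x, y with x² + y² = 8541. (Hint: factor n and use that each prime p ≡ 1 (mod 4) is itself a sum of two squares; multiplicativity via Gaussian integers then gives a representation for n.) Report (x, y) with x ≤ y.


Step 1: Factor n = 8541 = 3^2 · 13 · 73.
Step 2: Check the mod-4 condition on each prime factor: 3 ≡ 3 (mod 4), exponent 2 (must be even); 13 ≡ 1 (mod 4), exponent 1; 73 ≡ 1 (mod 4), exponent 1.
All primes ≡ 3 (mod 4) appear to even exponent (or don't appear), so by the two-squares theorem n IS expressible as a sum of two squares.
Step 3: Build a representation. Group n = k² · m with k = 3 and m = 13 · 73 = 949 (a product of primes ≡ 1 (mod 4)); a representation of m scales to one of n via (k·x)² + (k·y)² = k²(x² + y²). Each prime p ≡ 1 (mod 4) is itself a sum of two squares; find a² by testing p − a² for a perfect square:
  13: 13 − 1² = 12, 13 − 2² = 9 = 3² ⇒ 13 = 2² + 3².
  73: 73 − 1² = 72, 73 − 2² = 69, 73 − 3² = 64 = 8² ⇒ 73 = 3² + 8².
  Combine using the Brahmagupta–Fibonacci identity (a² + b²)(c² + d²) = (ac − bd)² + (ad + bc)² = (ac + bd)² + (ad − bc)²:
  13 · 73 = 949: from (2² + 3²)(3² + 8²), take (2·3 − 3·8, 2·8 + 3·3) = (6 − 24, 16 + 9) = (-18, 25); dropping signs (only squares matter) gives (18, 25); check 18² + 25² = 324 + 625 = 949 ✓.
  Scale by k = 3: (3·18, 3·25) = (54, 75).
Step 4: Order so x ≤ y and verify: 54² + 75² = 2916 + 5625 = 8541 = n. ✓

n = 8541 = 54² + 75² (one valid representation with x ≤ y).
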